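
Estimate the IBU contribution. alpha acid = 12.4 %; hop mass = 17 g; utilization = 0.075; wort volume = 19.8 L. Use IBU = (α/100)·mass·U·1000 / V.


IBU = (12.4/100)·17·0.075·1000 / 19.8

7.9848 IBU


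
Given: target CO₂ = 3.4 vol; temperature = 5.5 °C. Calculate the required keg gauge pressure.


psi = vols/(0.01821 + 0.09011·e^(−0.04·T)) − 14.695
psi = 3.4/(0.01821 + 0.09011·e^(−0.04·5.5)) − 14.695

22.8637 psi


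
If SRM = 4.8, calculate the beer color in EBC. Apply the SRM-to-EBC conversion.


EBC = SRM · 1.97
EBC = 4.8 · 1.97

9.4560 EBC


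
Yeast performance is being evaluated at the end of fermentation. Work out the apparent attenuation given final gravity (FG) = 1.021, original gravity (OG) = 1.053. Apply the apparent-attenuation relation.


AA = (OG − FG)/(OG − 1) · 100
AA = (1.053 − 1.021)/(1.053 − 1) · 100

60.3774 %


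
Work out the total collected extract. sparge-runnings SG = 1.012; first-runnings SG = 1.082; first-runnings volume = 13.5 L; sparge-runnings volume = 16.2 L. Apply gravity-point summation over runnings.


total = Σ (SG_i − 1)·1000·V_i
first = (1.082 − 1)·1000·13.5 = 1107.0000
sparge = (1.012 − 1)·1000·16.2 = 194.4000
total = 1107.0000 + 194.4000

1301.4000 gravity·L


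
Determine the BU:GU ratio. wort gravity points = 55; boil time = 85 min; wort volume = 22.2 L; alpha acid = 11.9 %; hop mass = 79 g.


U = 1.65·0.000125^(GP/1000)·(1−e^(−0.04t))/4.15;  IBU = (α/100)·m·U·1000/V;  BU:GU = IBU/GP
U = 1.65·0.000125^(55/1000)·(1−e^(−0.04·85))/4.15 = 0.2344
IBU = (11.9/100)·79·0.2344·1000/22.2 = 99.2763
BU:GU = 99.2763/55

1.8050


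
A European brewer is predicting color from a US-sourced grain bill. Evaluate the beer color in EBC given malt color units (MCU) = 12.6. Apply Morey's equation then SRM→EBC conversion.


SRM = 1.4922·MCU^0.6859;  EBC = SRM·1.97
SRM = 1.4922·12.6^0.6859 = 8.4834
EBC = 8.4834·1.97

16.7123 EBC


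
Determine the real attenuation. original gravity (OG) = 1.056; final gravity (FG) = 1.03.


AA = (OG−FG)/(OG−1)·100;  RA = AA·0.8192
AA = (1.056 − 1.03)/(1.056 − 1)·100 = 46.4286
RA = 46.4286·0.8192

38.0343 %


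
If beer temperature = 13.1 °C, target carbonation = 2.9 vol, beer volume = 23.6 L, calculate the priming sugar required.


residual = 14.695·(0.01821 + 0.09011·e^(−0.04·T));  sugar = (target − residual)·4.0·V
residual = 14.695·(0.01821 + 0.09011·e^(−0.04·13.1)) = 1.0517
sugar = (2.9 − 1.0517)·4.0·23.6

174.4798 g


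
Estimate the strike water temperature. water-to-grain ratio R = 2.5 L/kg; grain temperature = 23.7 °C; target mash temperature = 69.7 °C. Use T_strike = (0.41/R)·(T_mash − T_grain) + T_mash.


T_strike = (0.41/2.5)·(69.7 − 23.7) + 69.7

77.2440 °C


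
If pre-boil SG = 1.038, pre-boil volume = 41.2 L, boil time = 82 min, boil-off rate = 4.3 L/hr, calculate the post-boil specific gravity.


V_post = V_pre − rate·(t/60);  SG_post = 1 + (SG_pre−1)·V_pre/V_post
V_post = 41.2 − 4.3·(82/60) = 35.3233
SG_post = 1 + (1.038 − 1)·41.2/35.3233

1.0443


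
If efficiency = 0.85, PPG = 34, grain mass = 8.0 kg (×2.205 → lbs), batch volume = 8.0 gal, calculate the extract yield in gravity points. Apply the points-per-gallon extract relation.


points = lbs × PPG × eff / vol
lbs = 8.0 × 2.205 = 17.6400
points = 17.6400 × 34 × 0.85 / 8.0

63.7245 points


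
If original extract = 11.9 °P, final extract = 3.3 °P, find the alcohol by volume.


SG = 259/(259 − P);  ABV = (OG − FG)·131.25
OG = 259/(259 − 11.9) = 1.0482
FG = 259/(259 − 3.3) = 1.0129
ABV = (1.0482 − 1.0129)·131.25

4.6269 % ABV


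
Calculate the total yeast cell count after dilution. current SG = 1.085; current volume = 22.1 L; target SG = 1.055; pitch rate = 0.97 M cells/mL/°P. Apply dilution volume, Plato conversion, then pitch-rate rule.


V_w = V·((SG_c−1)/(SG_t−1)−1);  °P = 259 − 259/SG_t;  cells = rate·(V+V_w)·°P
V_w = 22.1·((1.085−1)/(1.055−1)−1) = 12.0545
V_final = 22.1 + 12.0545 = 34.1545
°P = 259 − 259/1.055 = 13.5024
cells = 0.97·34.1545·13.5024

447.3323 billion cells


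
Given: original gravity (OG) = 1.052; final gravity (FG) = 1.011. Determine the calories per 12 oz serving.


ABW = (OG−FG)·131.25·0.79/FG;  °P = 259 − 259/SG (for OG→OE and FG→AE);  RE = 0.1808·OE + 0.8192·AE;  Cal = (6.9·ABW + 4·(RE−0.1))·FG·3.55
ABW = (1.052 − 1.011)·131.25·0.79/1.011 = 4.2049
OE = 259 − 259/1.052 = 12.8023 °P
AE = 259 − 259/1.011 = 2.8180 °P
RE = 0.1808·12.8023 + 0.8192·2.8180 = 4.6232 °P
Cal = (6.9·4.2049 + 4·(4.6232−0.1))·1.011·3.55

169.0682 kcal


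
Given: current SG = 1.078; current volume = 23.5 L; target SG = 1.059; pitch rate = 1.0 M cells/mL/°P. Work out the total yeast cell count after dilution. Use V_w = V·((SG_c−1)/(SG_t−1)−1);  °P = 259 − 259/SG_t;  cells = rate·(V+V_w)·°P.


V_w = 23.5·((1.078−1)/(1.059−1)−1) = 7.5678
V_final = 23.5 + 7.5678 = 31.0678
°P = 259 − 259/1.059 = 14.4297
cells = 1.0·31.0678·14.4297

448.2975 billion cells


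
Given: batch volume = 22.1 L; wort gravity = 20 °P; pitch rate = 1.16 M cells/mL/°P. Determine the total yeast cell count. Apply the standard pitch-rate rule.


cells (billions) = rate · V_L · °P
cells = 1.16 · 22.1 · 20

512.7200 billion cells


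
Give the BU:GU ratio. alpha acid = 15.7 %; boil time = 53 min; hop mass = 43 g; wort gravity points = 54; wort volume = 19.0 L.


U = 1.65·0.000125^(GP/1000)·(1−e^(−0.04t))/4.15;  IBU = (α/100)·m·U·1000/V;  BU:GU = IBU/GP
U = 1.65·0.000125^(54/1000)·(1−e^(−0.04·53))/4.15 = 0.2153
IBU = (15.7/100)·43·0.2153·1000/19.0 = 76.5157
BU:GU = 76.5157/54

1.4170


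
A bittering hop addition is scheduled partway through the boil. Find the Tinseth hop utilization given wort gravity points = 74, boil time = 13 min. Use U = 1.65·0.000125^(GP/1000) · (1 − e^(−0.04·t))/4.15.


bigness = 1.65·0.000125^(74/1000) = 0.8485
boil_factor = (1 − e^(−0.04·13))/4.15 = 0.0977
U = 0.8485 · 0.0977

0.0829


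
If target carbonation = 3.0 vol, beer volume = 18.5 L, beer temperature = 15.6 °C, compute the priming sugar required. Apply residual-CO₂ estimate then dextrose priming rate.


residual = 14.695·(0.01821 + 0.09011·e^(−0.04·T));  sugar = (target − residual)·4.0·V
residual = 14.695·(0.01821 + 0.09011·e^(−0.04·15.6)) = 0.9771
sugar = (3.0 − 0.9771)·4.0·18.5

149.6961 g


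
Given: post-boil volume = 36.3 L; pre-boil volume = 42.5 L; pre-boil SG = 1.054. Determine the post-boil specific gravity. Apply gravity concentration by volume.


SG_post = 1 + (SG_pre − 1)·V_pre/V_post
pts_pre = (1.054 − 1)·1000 = 54.0000
pts_post = 54.0000·42.5/36.3 = 63.2231
SG_post = 1 + 63.2231/1000

1.0632


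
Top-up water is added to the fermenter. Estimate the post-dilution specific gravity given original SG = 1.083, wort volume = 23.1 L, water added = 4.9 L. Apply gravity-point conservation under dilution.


SG_new = 1 + (SG_old − 1)·V_old/(V_old + V_water)
pts = (1.083 − 1)·1000·23.1/(23.1 + 4.9) = 68.4750
SG_new = 1 + 68.4750/1000

1.0685


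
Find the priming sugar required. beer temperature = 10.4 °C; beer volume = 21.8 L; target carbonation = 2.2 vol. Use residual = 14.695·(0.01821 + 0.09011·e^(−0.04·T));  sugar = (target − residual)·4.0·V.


residual = 14.695·(0.01821 + 0.09011·e^(−0.04·10.4)) = 1.1411
sugar = (2.2 − 1.1411)·4.0·21.8

92.3341 g


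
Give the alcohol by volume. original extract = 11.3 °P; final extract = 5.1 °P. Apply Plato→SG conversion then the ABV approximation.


SG = 259/(259 − P);  ABV = (OG − FG)·131.25
OG = 259/(259 − 11.3) = 1.0456
FG = 259/(259 − 5.1) = 1.0201
ABV = (1.0456 − 1.0201)·131.25

3.3512 % ABV


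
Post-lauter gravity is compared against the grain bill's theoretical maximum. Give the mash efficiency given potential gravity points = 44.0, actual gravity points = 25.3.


efficiency = actual / potential × 100
efficiency = 25.3 / 44.0 × 100

57.5000 %


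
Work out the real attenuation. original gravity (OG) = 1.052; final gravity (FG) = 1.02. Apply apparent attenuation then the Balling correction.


AA = (OG−FG)/(OG−1)·100;  RA = AA·0.8192
AA = (1.052 − 1.02)/(1.052 − 1)·100 = 61.5385
RA = 61.5385·0.8192

50.4123 %


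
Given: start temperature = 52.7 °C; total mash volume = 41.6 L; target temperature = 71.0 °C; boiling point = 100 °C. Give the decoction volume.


V_dec = V_total·(T_target − T_start)/(T_boil − T_start)
V_dec = 41.6·(71.0 − 52.7)/(100 − 52.7)

16.0947 L


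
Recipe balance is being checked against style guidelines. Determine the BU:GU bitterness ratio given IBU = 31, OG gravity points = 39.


BU:GU = IBU / OG_points
BU:GU = 31 / 39

0.7949


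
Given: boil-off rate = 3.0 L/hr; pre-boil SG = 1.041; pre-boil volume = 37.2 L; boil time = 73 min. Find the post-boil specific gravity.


V_post = V_pre − rate·(t/60);  SG_post = 1 + (SG_pre−1)·V_pre/V_post
V_post = 37.2 − 3.0·(73/60) = 33.5500
SG_post = 1 + (1.041 − 1)·37.2/33.5500

1.0455


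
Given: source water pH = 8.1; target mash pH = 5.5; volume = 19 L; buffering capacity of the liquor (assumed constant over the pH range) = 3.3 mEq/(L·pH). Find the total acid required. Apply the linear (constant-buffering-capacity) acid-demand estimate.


acid = buffering capacity · (pH_source − pH_target) · V
acid = 3.3 · (8.1 − 5.5) · 19

163.0200 mEq


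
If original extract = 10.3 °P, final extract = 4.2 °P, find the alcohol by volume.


SG = 259/(259 − P);  ABV = (OG − FG)·131.25
OG = 259/(259 − 10.3) = 1.0414
FG = 259/(259 − 4.2) = 1.0165
ABV = (1.0414 − 1.0165)·131.25

3.2723 % ABV


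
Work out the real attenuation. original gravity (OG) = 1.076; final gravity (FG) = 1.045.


AA = (OG−FG)/(OG−1)·100;  RA = AA·0.8192
AA = (1.076 − 1.045)/(1.076 − 1)·100 = 40.7895
RA = 40.7895·0.8192

33.4147 %


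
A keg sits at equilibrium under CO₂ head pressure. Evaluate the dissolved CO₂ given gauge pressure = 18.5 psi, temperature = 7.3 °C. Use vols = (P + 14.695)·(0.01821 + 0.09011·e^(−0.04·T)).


vols = (18.5 + 14.695)·(0.01821 + 0.09011·e^(−0.04·7.3))

2.8382 volumes


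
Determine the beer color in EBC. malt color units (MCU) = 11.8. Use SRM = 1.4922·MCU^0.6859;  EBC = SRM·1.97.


SRM = 1.4922·11.8^0.6859 = 8.1102
EBC = 8.1102·1.97

15.9771 EBC


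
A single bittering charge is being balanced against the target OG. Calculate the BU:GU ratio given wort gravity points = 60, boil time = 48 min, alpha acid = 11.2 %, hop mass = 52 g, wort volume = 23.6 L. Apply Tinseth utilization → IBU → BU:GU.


U = 1.65·0.000125^(GP/1000)·(1−e^(−0.04t))/4.15;  IBU = (α/100)·m·U·1000/V;  BU:GU = IBU/GP
U = 1.65·0.000125^(60/1000)·(1−e^(−0.04·48))/4.15 = 0.1979
IBU = (11.2/100)·52·0.1979·1000/23.6 = 48.8325
BU:GU = 48.8325/60

0.8139


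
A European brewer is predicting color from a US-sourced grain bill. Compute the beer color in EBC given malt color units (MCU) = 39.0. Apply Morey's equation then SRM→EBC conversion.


SRM = 1.4922·MCU^0.6859;  EBC = SRM·1.97
SRM = 1.4922·39.0^0.6859 = 18.4136
EBC = 18.4136·1.97

36.2748 EBC


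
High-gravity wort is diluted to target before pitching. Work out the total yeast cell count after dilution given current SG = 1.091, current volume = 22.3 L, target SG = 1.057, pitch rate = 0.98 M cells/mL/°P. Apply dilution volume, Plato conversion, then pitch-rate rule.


V_w = V·((SG_c−1)/(SG_t−1)−1);  °P = 259 − 259/SG_t;  cells = rate·(V+V_w)·°P
V_w = 22.3·((1.091−1)/(1.057−1)−1) = 13.3018
V_final = 22.3 + 13.3018 = 35.6018
°P = 259 − 259/1.057 = 13.9669
cells = 0.98·35.6018·13.9669

487.3008 billion cells


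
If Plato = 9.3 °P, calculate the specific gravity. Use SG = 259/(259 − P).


SG = 259/(259 − 9.3)

1.0372


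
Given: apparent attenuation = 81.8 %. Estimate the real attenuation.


RA = AA · 0.8192
RA = 81.8 · 0.8192

67.0106 %


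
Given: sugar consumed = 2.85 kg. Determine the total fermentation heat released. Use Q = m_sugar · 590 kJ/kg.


Q = 2.85 · 590

1681.5000 kJ


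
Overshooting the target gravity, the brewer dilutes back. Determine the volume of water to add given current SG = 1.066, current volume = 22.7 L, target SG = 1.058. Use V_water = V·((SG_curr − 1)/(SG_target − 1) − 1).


V_water = 22.7·((1.066 − 1)/(1.058 − 1) − 1)

3.1310 L


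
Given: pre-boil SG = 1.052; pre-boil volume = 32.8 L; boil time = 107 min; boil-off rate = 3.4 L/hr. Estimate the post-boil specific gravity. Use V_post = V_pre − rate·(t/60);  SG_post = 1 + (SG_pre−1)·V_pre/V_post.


V_post = 32.8 − 3.4·(107/60) = 26.7367
SG_post = 1 + (1.052 − 1)·32.8/26.7367

1.0638


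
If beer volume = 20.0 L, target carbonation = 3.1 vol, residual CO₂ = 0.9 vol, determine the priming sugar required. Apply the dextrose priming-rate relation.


sugar = (target − residual)·4.0·V
sugar = (3.1 − 0.9)·4.0·20.0

176.0000 g


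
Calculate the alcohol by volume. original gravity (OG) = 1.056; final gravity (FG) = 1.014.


ABV = (OG − FG) · 131.25
ABV = (1.056 − 1.014) · 131.25

5.5125 % ABV


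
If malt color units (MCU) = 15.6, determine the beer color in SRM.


SRM = 1.4922 · MCU^0.6859
SRM = 1.4922 · 15.6^0.6859

9.8218 SRM


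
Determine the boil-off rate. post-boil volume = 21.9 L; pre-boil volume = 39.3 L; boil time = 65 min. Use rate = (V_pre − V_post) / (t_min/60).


rate = (39.3 − 21.9) / (65/60)

16.0615 L/hr


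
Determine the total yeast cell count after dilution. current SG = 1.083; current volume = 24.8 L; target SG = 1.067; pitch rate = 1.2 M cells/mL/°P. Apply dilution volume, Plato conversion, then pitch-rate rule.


V_w = V·((SG_c−1)/(SG_t−1)−1);  °P = 259 − 259/SG_t;  cells = rate·(V+V_w)·°P
V_w = 24.8·((1.083−1)/(1.067−1)−1) = 5.9224
V_final = 24.8 + 5.9224 = 30.7224
°P = 259 − 259/1.067 = 16.2634
cells = 1.2·30.7224·16.2634

599.5789 billion cells


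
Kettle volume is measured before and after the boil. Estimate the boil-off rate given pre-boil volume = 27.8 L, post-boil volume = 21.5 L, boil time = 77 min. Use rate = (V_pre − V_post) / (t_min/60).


rate = (27.8 − 21.5) / (77/60)

4.9091 L/hr


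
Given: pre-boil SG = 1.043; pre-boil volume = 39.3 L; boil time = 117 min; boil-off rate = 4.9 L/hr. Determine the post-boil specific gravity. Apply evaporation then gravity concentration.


V_post = V_pre − rate·(t/60);  SG_post = 1 + (SG_pre−1)·V_pre/V_post
V_post = 39.3 − 4.9·(117/60) = 29.7450
SG_post = 1 + (1.043 − 1)·39.3/29.7450

1.0568


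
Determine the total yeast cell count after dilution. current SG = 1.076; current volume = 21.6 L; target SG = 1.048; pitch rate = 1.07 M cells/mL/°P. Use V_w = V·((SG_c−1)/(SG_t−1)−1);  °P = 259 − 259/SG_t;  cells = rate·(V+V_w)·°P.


V_w = 21.6·((1.076−1)/(1.048−1)−1) = 12.6000
V_final = 21.6 + 12.6000 = 34.2000
°P = 259 − 259/1.048 = 11.8626
cells = 1.07·34.2000·11.8626

434.0998 billion cells


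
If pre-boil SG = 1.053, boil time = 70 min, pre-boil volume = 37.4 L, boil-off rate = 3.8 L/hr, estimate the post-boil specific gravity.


V_post = V_pre − rate·(t/60);  SG_post = 1 + (SG_pre−1)·V_pre/V_post
V_post = 37.4 − 3.8·(70/60) = 32.9667
SG_post = 1 + (1.053 − 1)·37.4/32.9667

1.0601


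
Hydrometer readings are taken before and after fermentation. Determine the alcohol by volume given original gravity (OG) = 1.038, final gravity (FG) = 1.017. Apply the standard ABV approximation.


ABV = (OG − FG) · 131.25
ABV = (1.038 − 1.017) · 131.25

2.7563 % ABV


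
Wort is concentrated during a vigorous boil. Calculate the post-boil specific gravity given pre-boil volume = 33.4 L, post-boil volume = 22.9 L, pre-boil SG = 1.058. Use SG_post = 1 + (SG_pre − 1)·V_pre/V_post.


pts_pre = (1.058 − 1)·1000 = 58.0000
pts_post = 58.0000·33.4/22.9 = 84.5939
SG_post = 1 + 84.5939/1000

1.0846


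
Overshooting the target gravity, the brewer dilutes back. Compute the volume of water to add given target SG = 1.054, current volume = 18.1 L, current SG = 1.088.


V_water = V·((SG_curr − 1)/(SG_target − 1) − 1)
V_water = 18.1·((1.088 − 1)/(1.054 − 1) − 1)

11.3963 L


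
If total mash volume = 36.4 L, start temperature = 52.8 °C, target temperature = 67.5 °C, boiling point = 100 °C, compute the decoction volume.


V_dec = V_total·(T_target − T_start)/(T_boil − T_start)
V_dec = 36.4·(67.5 − 52.8)/(100 − 52.8)

11.3364 L


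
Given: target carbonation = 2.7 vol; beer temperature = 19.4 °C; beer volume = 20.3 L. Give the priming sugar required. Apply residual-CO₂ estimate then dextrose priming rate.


residual = 14.695·(0.01821 + 0.09011·e^(−0.04·T));  sugar = (target − residual)·4.0·V
residual = 14.695·(0.01821 + 0.09011·e^(−0.04·19.4)) = 0.8770
sugar = (2.7 − 0.8770)·4.0·20.3

148.0248 g


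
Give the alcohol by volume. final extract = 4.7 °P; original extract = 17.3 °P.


SG = 259/(259 − P);  ABV = (OG − FG)·131.25
OG = 259/(259 − 17.3) = 1.0716
FG = 259/(259 − 4.7) = 1.0185
ABV = (1.0716 − 1.0185)·131.25

6.9686 % ABV


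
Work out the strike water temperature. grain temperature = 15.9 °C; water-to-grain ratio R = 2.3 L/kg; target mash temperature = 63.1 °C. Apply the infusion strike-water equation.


T_strike = (0.41/R)·(T_mash − T_grain) + T_mash
T_strike = (0.41/2.3)·(63.1 − 15.9) + 63.1

71.5139 °C


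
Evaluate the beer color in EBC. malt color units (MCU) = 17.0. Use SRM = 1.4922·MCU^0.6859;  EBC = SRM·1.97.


SRM = 1.4922·17.0^0.6859 = 10.4182
EBC = 10.4182·1.97

20.5238 EBC


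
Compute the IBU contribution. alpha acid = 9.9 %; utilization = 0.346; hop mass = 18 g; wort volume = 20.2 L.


IBU = (α/100)·mass·U·1000 / V
IBU = (9.9/100)·18·0.346·1000 / 20.2

30.5234 IBU


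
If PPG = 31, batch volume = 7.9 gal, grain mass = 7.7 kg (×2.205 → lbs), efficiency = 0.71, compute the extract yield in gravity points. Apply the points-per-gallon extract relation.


points = lbs × PPG × eff / vol
lbs = 7.7 × 2.205 = 16.9785
points = 16.9785 × 31 × 0.71 / 7.9

47.3034 points


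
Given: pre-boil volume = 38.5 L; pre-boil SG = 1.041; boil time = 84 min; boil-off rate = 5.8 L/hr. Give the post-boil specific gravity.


V_post = V_pre − rate·(t/60);  SG_post = 1 + (SG_pre−1)·V_pre/V_post
V_post = 38.5 − 5.8·(84/60) = 30.3800
SG_post = 1 + (1.041 − 1)·38.5/30.3800

1.0520


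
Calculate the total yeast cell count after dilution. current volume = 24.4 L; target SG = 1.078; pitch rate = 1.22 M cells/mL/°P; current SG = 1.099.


V_w = V·((SG_c−1)/(SG_t−1)−1);  °P = 259 − 259/SG_t;  cells = rate·(V+V_w)·°P
V_w = 24.4·((1.099−1)/(1.078−1)−1) = 6.5692
V_final = 24.4 + 6.5692 = 30.9692
°P = 259 − 259/1.078 = 18.7403
cells = 1.22·30.9692·18.7403

708.0531 billion cells


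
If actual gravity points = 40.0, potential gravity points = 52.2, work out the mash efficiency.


efficiency = actual / potential × 100
efficiency = 40.0 / 52.2 × 100

76.6284 %


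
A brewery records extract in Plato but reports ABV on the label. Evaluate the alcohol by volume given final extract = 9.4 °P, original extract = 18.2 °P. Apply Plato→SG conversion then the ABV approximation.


SG = 259/(259 − P);  ABV = (OG − FG)·131.25
OG = 259/(259 − 18.2) = 1.0756
FG = 259/(259 − 9.4) = 1.0377
ABV = (1.0756 − 1.0377)·131.25

4.9771 % ABV


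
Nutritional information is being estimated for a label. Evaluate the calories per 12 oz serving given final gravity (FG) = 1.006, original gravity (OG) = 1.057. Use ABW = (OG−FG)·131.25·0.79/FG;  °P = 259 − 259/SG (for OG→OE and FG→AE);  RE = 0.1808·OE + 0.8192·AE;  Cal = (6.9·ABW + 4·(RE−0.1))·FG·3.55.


ABW = (1.057 − 1.006)·131.25·0.79/1.006 = 5.2565
OE = 259 − 259/1.057 = 13.9669 °P
AE = 259 − 259/1.006 = 1.5447 °P
RE = 0.1808·13.9669 + 0.8192·1.5447 = 3.7907 °P
Cal = (6.9·5.2565 + 4·(3.7907−0.1))·1.006·3.55

182.2529 kcal


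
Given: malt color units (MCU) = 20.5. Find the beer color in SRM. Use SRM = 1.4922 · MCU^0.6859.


SRM = 1.4922 · 20.5^0.6859

11.8457 SRM


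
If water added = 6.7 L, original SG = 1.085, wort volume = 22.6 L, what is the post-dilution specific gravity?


SG_new = 1 + (SG_old − 1)·V_old/(V_old + V_water)
pts = (1.085 − 1)·1000·22.6/(22.6 + 6.7) = 65.5631
SG_new = 1 + 65.5631/1000

1.0656


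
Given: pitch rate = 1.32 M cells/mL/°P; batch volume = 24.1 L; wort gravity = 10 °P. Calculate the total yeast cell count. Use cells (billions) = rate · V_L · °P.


cells = 1.32 · 24.1 · 10

318.1200 billion cells


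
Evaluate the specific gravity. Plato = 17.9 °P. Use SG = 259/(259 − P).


SG = 259/(259 − 17.9)

1.0742


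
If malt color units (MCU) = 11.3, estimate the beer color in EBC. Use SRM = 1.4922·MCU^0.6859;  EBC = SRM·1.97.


SRM = 1.4922·11.3^0.6859 = 7.8729
EBC = 7.8729·1.97

15.5096 EBC


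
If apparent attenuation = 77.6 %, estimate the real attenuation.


RA = AA · 0.8192
RA = 77.6 · 0.8192

63.5699 %


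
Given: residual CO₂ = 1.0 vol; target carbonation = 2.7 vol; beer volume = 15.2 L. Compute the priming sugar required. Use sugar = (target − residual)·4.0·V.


sugar = (2.7 − 1.0)·4.0·15.2

103.3600 g


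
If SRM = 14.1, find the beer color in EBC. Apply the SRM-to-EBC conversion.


EBC = SRM · 1.97
EBC = 14.1 · 1.97

27.7770 EBC


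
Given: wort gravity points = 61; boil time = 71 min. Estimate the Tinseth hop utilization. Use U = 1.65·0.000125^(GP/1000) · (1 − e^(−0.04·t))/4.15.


bigness = 1.65·0.000125^(61/1000) = 0.9537
boil_factor = (1 − e^(−0.04·71))/4.15 = 0.2269
U = 0.9537 · 0.2269

0.2164


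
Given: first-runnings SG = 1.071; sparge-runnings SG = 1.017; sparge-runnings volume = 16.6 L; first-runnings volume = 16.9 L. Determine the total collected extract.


total = Σ (SG_i − 1)·1000·V_i
first = (1.071 − 1)·1000·16.9 = 1199.9000
sparge = (1.017 − 1)·1000·16.6 = 282.2000
total = 1199.9000 + 282.2000

1482.1000 gravity·L


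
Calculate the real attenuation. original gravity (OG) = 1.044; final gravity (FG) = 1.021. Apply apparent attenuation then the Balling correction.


AA = (OG−FG)/(OG−1)·100;  RA = AA·0.8192
AA = (1.044 − 1.021)/(1.044 − 1)·100 = 52.2727
RA = 52.2727·0.8192

42.8218 %


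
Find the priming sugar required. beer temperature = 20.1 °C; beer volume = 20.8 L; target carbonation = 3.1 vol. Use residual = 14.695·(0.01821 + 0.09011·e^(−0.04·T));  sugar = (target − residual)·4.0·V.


residual = 14.695·(0.01821 + 0.09011·e^(−0.04·20.1)) = 0.8602
sugar = (3.1 − 0.8602)·4.0·20.8

186.3508 g


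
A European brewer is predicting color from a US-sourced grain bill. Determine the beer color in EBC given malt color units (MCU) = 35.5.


SRM = 1.4922·MCU^0.6859;  EBC = SRM·1.97
SRM = 1.4922·35.5^0.6859 = 17.2635
EBC = 17.2635·1.97

34.0091 EBC


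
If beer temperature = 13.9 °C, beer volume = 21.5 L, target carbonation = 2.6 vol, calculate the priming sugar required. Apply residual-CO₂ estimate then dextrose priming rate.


residual = 14.695·(0.01821 + 0.09011·e^(−0.04·T));  sugar = (target − residual)·4.0·V
residual = 14.695·(0.01821 + 0.09011·e^(−0.04·13.9)) = 1.0270
sugar = (2.6 − 1.0270)·4.0·21.5

135.2777 g


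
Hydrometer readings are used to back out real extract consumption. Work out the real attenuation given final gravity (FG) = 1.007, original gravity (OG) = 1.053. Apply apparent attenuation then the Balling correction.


AA = (OG−FG)/(OG−1)·100;  RA = AA·0.8192
AA = (1.053 − 1.007)/(1.053 − 1)·100 = 86.7925
RA = 86.7925·0.8192

71.1004 %


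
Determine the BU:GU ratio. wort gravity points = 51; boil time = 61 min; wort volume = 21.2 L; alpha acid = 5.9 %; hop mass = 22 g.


U = 1.65·0.000125^(GP/1000)·(1−e^(−0.04t))/4.15;  IBU = (α/100)·m·U·1000/V;  BU:GU = IBU/GP
U = 1.65·0.000125^(51/1000)·(1−e^(−0.04·61))/4.15 = 0.2295
IBU = (5.9/100)·22·0.2295·1000/21.2 = 14.0511
BU:GU = 14.0511/51

0.2755


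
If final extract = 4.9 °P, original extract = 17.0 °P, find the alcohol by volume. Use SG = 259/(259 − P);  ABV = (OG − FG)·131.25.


OG = 259/(259 − 17.0) = 1.0702
FG = 259/(259 − 4.9) = 1.0193
ABV = (1.0702 − 1.0193)·131.25

6.6890 % ABV


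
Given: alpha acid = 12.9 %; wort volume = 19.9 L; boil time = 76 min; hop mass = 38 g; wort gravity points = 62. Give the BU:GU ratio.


U = 1.65·0.000125^(GP/1000)·(1−e^(−0.04t))/4.15;  IBU = (α/100)·m·U·1000/V;  BU:GU = IBU/GP
U = 1.65·0.000125^(62/1000)·(1−e^(−0.04·76))/4.15 = 0.2168
IBU = (12.9/100)·38·0.2168·1000/19.9 = 53.4167
BU:GU = 53.4167/62

0.8616


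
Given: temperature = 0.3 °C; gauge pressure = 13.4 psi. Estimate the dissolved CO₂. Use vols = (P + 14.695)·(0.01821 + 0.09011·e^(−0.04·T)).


vols = (13.4 + 14.695)·(0.01821 + 0.09011·e^(−0.04·0.3))

3.0131 volumes


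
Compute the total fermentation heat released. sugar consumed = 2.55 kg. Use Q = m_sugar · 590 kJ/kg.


Q = 2.55 · 590

1504.5000 kJ


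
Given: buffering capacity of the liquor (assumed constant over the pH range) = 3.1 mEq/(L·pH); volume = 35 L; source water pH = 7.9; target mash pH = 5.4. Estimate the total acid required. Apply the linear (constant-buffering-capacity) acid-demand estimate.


acid = buffering capacity · (pH_source − pH_target) · V
acid = 3.1 · (7.9 − 5.4) · 35

271.2500 mEq


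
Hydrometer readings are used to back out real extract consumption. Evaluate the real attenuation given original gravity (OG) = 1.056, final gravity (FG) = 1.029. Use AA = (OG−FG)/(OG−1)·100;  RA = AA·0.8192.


AA = (1.056 − 1.029)/(1.056 − 1)·100 = 48.2143
RA = 48.2143·0.8192

39.4971 %


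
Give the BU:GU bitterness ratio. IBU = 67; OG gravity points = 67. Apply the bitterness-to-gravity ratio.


BU:GU = IBU / OG_points
BU:GU = 67 / 67

1.0000


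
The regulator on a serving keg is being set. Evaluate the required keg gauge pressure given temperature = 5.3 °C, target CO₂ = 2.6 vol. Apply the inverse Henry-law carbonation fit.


psi = vols/(0.01821 + 0.09011·e^(−0.04·T)) − 14.695
psi = 2.6/(0.01821 + 0.09011·e^(−0.04·5.3)) − 14.695

13.8432 psi


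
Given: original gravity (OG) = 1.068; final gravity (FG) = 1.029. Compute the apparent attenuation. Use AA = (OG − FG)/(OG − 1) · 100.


AA = (1.068 − 1.029)/(1.068 − 1) · 100

57.3529 %


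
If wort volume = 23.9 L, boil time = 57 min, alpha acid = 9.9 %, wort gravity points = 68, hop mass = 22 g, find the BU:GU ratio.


U = 1.65·0.000125^(GP/1000)·(1−e^(−0.04t))/4.15;  IBU = (α/100)·m·U·1000/V;  BU:GU = IBU/GP
U = 1.65·0.000125^(68/1000)·(1−e^(−0.04·57))/4.15 = 0.1937
IBU = (9.9/100)·22·0.1937·1000/23.9 = 17.6532
BU:GU = 17.6532/68

0.2596


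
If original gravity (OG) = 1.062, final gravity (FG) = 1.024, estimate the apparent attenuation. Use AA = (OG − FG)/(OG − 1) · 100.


AA = (1.062 − 1.024)/(1.062 − 1) · 100

61.2903 %


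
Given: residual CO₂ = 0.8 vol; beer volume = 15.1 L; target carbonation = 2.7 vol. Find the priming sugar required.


sugar = (target − residual)·4.0·V
sugar = (2.7 − 0.8)·4.0·15.1

114.7600 g


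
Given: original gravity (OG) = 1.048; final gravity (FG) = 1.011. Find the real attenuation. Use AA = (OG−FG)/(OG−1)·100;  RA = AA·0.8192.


AA = (1.048 − 1.011)/(1.048 − 1)·100 = 77.0833
RA = 77.0833·0.8192

63.1467 %


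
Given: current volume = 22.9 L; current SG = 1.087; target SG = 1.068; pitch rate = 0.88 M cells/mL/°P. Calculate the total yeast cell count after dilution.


V_w = V·((SG_c−1)/(SG_t−1)−1);  °P = 259 − 259/SG_t;  cells = rate·(V+V_w)·°P
V_w = 22.9·((1.087−1)/(1.068−1)−1) = 6.3985
V_final = 22.9 + 6.3985 = 29.2985
°P = 259 − 259/1.068 = 16.4906
cells = 0.88·29.2985·16.4906

425.1732 billion cells


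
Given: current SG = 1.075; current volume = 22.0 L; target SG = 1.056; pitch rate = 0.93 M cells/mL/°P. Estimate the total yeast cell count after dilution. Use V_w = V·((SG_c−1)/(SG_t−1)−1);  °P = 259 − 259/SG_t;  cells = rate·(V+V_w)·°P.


V_w = 22.0·((1.075−1)/(1.056−1)−1) = 7.4643
V_final = 22.0 + 7.4643 = 29.4643
°P = 259 − 259/1.056 = 13.7348
cells = 0.93·29.4643·13.7348

376.3594 billion cells


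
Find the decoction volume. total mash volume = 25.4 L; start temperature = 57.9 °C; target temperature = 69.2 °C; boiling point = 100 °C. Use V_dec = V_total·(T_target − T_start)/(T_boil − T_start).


V_dec = 25.4·(69.2 − 57.9)/(100 − 57.9)

6.8176 L


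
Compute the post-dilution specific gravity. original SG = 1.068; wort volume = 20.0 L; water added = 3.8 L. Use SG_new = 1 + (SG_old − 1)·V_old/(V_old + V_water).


pts = (1.068 − 1)·1000·20.0/(20.0 + 3.8) = 57.1429
SG_new = 1 + 57.1429/1000

1.0571


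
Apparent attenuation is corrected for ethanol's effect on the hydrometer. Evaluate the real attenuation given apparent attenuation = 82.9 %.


RA = AA · 0.8192
RA = 82.9 · 0.8192

67.9117 %


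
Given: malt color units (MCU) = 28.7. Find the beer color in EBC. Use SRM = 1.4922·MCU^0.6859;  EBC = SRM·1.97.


SRM = 1.4922·28.7^0.6859 = 14.9207
EBC = 14.9207·1.97

29.3937 EBC


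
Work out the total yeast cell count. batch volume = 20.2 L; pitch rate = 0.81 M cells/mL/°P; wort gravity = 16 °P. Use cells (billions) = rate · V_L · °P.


cells = 0.81 · 20.2 · 16

261.7920 billion cells


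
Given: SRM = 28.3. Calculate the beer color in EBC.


EBC = SRM · 1.97
EBC = 28.3 · 1.97

55.7510 EBC


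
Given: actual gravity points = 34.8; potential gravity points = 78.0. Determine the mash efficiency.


efficiency = actual / potential × 100
efficiency = 34.8 / 78.0 × 100

44.6154 %


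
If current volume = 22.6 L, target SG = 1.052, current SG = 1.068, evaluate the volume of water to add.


V_water = V·((SG_curr − 1)/(SG_target − 1) − 1)
V_water = 22.6·((1.068 − 1)/(1.052 − 1) − 1)

6.9538 L


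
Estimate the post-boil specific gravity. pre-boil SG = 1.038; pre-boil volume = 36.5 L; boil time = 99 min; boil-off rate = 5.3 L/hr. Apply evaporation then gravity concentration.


V_post = V_pre − rate·(t/60);  SG_post = 1 + (SG_pre−1)·V_pre/V_post
V_post = 36.5 − 5.3·(99/60) = 27.7550
SG_post = 1 + (1.038 − 1)·36.5/27.7550

1.0500


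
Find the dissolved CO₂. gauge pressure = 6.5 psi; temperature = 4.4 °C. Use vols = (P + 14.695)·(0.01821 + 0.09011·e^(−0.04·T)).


vols = (6.5 + 14.695)·(0.01821 + 0.09011·e^(−0.04·4.4))

1.9876 volumes


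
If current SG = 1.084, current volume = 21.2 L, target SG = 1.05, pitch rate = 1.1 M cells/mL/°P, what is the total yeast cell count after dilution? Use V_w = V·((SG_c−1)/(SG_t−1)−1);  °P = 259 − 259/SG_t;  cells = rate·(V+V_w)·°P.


V_w = 21.2·((1.084−1)/(1.05−1)−1) = 14.4160
V_final = 21.2 + 14.4160 = 35.6160
°P = 259 − 259/1.05 = 12.3333
cells = 1.1·35.6160·12.3333

483.1904 billion cells


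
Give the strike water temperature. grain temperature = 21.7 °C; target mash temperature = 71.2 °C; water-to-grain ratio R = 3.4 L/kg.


T_strike = (0.41/R)·(T_mash − T_grain) + T_mash
T_strike = (0.41/3.4)·(71.2 − 21.7) + 71.2

77.1691 °C


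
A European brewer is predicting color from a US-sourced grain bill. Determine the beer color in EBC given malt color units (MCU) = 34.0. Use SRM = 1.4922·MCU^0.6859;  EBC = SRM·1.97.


SRM = 1.4922·34.0^0.6859 = 16.7598
EBC = 16.7598·1.97

33.0168 EBC


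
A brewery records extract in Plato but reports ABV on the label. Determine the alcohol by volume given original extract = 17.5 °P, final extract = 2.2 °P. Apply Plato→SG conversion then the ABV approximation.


SG = 259/(259 − P);  ABV = (OG − FG)·131.25
OG = 259/(259 − 17.5) = 1.0725
FG = 259/(259 − 2.2) = 1.0086
ABV = (1.0725 − 1.0086)·131.25

8.3865 % ABV


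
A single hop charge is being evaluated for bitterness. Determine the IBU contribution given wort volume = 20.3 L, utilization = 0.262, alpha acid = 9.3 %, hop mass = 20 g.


IBU = (α/100)·mass·U·1000 / V
IBU = (9.3/100)·20·0.262·1000 / 20.3

24.0059 IBU


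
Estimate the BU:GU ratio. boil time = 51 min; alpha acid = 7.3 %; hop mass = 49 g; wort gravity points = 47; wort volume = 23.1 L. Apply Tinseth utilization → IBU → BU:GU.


U = 1.65·0.000125^(GP/1000)·(1−e^(−0.04t))/4.15;  IBU = (α/100)·m·U·1000/V;  BU:GU = IBU/GP
U = 1.65·0.000125^(47/1000)·(1−e^(−0.04·51))/4.15 = 0.2267
IBU = (7.3/100)·49·0.2267·1000/23.1 = 35.1077
BU:GU = 35.1077/47

0.7470


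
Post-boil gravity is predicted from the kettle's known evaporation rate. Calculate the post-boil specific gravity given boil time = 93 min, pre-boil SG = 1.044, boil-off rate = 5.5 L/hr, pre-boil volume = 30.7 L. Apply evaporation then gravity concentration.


V_post = V_pre − rate·(t/60);  SG_post = 1 + (SG_pre−1)·V_pre/V_post
V_post = 30.7 − 5.5·(93/60) = 22.1750
SG_post = 1 + (1.044 − 1)·30.7/22.1750

1.0609


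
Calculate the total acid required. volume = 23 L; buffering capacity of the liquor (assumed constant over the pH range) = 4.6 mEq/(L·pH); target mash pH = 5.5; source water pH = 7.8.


acid = buffering capacity · (pH_source − pH_target) · V
acid = 4.6 · (7.8 − 5.5) · 23

243.3400 mEq


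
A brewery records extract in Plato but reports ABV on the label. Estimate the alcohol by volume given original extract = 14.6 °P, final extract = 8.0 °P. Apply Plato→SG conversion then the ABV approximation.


SG = 259/(259 − P);  ABV = (OG − FG)·131.25
OG = 259/(259 − 14.6) = 1.0597
FG = 259/(259 − 8.0) = 1.0319
ABV = (1.0597 − 1.0319)·131.25

3.6574 % ABV


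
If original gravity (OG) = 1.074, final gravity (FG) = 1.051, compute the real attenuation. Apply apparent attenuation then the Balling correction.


AA = (OG−FG)/(OG−1)·100;  RA = AA·0.8192
AA = (1.074 − 1.051)/(1.074 − 1)·100 = 31.0811
RA = 31.0811·0.8192

25.4616 %


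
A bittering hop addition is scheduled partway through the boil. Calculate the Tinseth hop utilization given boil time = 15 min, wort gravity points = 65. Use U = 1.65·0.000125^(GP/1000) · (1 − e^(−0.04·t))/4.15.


bigness = 1.65·0.000125^(65/1000) = 0.9200
boil_factor = (1 − e^(−0.04·15))/4.15 = 0.1087
U = 0.9200 · 0.1087

0.1000


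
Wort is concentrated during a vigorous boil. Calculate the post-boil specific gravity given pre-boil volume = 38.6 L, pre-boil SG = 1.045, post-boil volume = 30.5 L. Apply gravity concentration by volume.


SG_post = 1 + (SG_pre − 1)·V_pre/V_post
pts_pre = (1.045 − 1)·1000 = 45.0000
pts_post = 45.0000·38.6/30.5 = 56.9508
SG_post = 1 + 56.9508/1000

1.0570


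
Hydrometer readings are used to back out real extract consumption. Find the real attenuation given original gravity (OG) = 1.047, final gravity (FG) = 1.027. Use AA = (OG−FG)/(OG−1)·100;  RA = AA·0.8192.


AA = (1.047 − 1.027)/(1.047 − 1)·100 = 42.5532
RA = 42.5532·0.8192

34.8596 %


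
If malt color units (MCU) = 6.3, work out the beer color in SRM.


SRM = 1.4922 · MCU^0.6859
SRM = 1.4922 · 6.3^0.6859

5.2734 SRM


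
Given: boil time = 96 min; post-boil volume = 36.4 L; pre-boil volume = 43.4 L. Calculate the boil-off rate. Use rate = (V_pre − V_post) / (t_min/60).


rate = (43.4 − 36.4) / (96/60)

4.3750 L/hr


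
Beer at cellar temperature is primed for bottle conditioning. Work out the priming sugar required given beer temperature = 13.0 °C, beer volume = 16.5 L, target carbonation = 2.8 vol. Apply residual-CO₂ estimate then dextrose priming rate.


residual = 14.695·(0.01821 + 0.09011·e^(−0.04·T));  sugar = (target − residual)·4.0·V
residual = 14.695·(0.01821 + 0.09011·e^(−0.04·13.0)) = 1.0548
sugar = (2.8 − 1.0548)·4.0·16.5

115.1806 g


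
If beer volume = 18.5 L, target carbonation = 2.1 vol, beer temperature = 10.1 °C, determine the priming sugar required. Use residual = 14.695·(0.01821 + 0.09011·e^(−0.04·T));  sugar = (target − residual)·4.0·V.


residual = 14.695·(0.01821 + 0.09011·e^(−0.04·10.1)) = 1.1517
sugar = (2.1 − 1.1517)·4.0·18.5

70.1766 g


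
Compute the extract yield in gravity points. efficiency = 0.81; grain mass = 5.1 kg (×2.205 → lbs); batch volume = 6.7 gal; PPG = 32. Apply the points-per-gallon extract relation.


points = lbs × PPG × eff / vol
lbs = 5.1 × 2.205 = 11.2455
points = 11.2455 × 32 × 0.81 / 6.7

43.5050 points


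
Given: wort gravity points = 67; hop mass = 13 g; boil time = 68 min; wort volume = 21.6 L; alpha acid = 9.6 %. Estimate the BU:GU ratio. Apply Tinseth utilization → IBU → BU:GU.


U = 1.65·0.000125^(GP/1000)·(1−e^(−0.04t))/4.15;  IBU = (α/100)·m·U·1000/V;  BU:GU = IBU/GP
U = 1.65·0.000125^(67/1000)·(1−e^(−0.04·68))/4.15 = 0.2034
IBU = (9.6/100)·13·0.2034·1000/21.6 = 11.7515
BU:GU = 11.7515/67

0.1754


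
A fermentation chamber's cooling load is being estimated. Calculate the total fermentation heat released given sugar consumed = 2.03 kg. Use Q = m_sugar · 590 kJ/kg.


Q = 2.03 · 590

1197.7000 kJ


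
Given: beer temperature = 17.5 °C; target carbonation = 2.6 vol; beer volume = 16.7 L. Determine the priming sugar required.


residual = 14.695·(0.01821 + 0.09011·e^(−0.04·T));  sugar = (target − residual)·4.0·V
residual = 14.695·(0.01821 + 0.09011·e^(−0.04·17.5)) = 0.9252
sugar = (2.6 − 0.9252)·4.0·16.7

111.8795 g


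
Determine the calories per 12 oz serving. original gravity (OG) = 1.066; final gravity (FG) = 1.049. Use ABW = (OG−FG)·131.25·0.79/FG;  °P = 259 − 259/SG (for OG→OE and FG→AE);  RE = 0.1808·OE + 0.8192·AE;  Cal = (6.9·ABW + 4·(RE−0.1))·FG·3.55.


ABW = (1.066 − 1.049)·131.25·0.79/1.049 = 1.6804
OE = 259 − 259/1.066 = 16.0356 °P
AE = 259 − 259/1.049 = 12.0982 °P
RE = 0.1808·16.0356 + 0.8192·12.0982 = 12.8101 °P
Cal = (6.9·1.6804 + 4·(12.8101−0.1))·1.049·3.55

232.5039 kcal


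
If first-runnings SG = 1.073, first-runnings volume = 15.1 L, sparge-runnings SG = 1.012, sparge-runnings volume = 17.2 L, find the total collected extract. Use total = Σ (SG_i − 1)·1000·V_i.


first = (1.073 − 1)·1000·15.1 = 1102.3000
sparge = (1.012 − 1)·1000·17.2 = 206.4000
total = 1102.3000 + 206.4000

1308.7000 gravity·L


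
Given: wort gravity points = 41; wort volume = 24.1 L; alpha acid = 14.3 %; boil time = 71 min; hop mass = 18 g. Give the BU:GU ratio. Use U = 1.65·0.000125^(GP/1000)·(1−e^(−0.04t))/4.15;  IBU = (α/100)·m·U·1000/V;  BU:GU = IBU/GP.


U = 1.65·0.000125^(41/1000)·(1−e^(−0.04·71))/4.15 = 0.2590
IBU = (14.3/100)·18·0.2590·1000/24.1 = 27.6602
BU:GU = 27.6602/41

0.6746


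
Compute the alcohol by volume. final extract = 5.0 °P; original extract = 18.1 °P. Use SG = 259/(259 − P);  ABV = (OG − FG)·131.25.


OG = 259/(259 − 18.1) = 1.0751
FG = 259/(259 − 5.0) = 1.0197
ABV = (1.0751 − 1.0197)·131.25

7.2778 % ABV


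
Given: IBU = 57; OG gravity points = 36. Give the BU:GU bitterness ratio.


BU:GU = IBU / OG_points
BU:GU = 57 / 36

1.5833


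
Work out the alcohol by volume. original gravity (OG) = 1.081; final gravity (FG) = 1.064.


ABV = (OG − FG) · 131.25
ABV = (1.081 − 1.064) · 131.25

2.2312 % ABV
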